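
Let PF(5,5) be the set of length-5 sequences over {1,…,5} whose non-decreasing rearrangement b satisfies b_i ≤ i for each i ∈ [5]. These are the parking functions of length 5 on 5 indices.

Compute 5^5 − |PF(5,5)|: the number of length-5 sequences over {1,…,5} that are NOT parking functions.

Count = (5−5+1)·(5+1)^(5−1) = 1×1296 = 1296 [KW]
Check (5,3,2,2,4) → sorted (2,2,3,4,5): b_1=2>1, not a PF.
Total 3125; non-PF = 3125−1296 = 1829

1829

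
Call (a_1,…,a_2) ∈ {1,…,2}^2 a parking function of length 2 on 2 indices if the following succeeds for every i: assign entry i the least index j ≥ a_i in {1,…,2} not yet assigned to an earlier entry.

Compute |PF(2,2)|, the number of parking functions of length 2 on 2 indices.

3

Count = 1·3^1 = 1 · 3 = 3 [KW]
Check (1,2) → sorted (1,2): b_i ≤ i ∀i, a PF.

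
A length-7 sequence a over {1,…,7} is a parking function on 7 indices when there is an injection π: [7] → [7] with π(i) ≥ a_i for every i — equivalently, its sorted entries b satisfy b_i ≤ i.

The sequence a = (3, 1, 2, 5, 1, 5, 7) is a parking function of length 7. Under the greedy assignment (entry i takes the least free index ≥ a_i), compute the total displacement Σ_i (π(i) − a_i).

Σπ(i) = 1+…+7 = 28; Σa = 3+1+2+5+1+5+7 = 24; disp = 28−24 = 4.

4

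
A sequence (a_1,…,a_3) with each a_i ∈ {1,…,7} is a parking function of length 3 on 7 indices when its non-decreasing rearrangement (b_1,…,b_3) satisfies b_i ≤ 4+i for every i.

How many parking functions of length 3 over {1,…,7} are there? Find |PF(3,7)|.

#PF = (8−3)·8^(3−1) = 5 · 64 = 320 (Konheim–Weiss)
Example (5,7,4) → sorted (4,5,7): b_i ≤ 4+i ∀i, a PF.

320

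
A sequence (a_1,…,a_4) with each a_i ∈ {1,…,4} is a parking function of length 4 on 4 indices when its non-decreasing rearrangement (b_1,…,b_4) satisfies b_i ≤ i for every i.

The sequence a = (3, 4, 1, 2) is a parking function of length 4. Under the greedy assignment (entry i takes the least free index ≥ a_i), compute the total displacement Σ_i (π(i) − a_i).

0

Σπ(i) = 1+…+4 = 10; Σa = 3+4+1+2 = 10; disp = 10−10 = 0.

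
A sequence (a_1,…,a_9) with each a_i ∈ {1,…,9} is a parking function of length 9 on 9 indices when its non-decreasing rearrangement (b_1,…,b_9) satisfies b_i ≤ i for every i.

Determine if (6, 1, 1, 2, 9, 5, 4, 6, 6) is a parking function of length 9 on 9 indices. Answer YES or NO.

YES

Sorted: b = (1, 1, 2, 4, 5, 6, 6, 6, 9).
  b_1=1 ≤ 1
  b_2=1 ≤ 2
  b_3=2 ≤ 3
  b_4=4 ≤ 4
  b_5=5 ≤ 5
  b_6=6 ≤ 6
  b_7=6 ≤ 7
  b_8=6 ≤ 8
  b_9=9 ≤ 9
All bounds hold ⇒ YES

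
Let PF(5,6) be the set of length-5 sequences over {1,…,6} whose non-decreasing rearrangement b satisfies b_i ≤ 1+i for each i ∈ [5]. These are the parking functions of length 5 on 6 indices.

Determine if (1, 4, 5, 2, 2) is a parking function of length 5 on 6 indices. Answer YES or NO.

YES

Sorted: b = (1, 2, 2, 4, 5).
  b_1=1 ≤ 2
  b_2=2 ≤ 3
  b_3=2 ≤ 4
  b_4=4 ≤ 5
  b_5=5 ≤ 6
All bounds hold ⇒ YES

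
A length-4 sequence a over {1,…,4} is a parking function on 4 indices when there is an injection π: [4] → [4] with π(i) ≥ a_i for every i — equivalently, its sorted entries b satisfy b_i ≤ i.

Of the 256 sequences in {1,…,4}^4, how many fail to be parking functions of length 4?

#PF = 1·5^3 = 1·125 = 125
E.g. (2,1,4,4) → sorted (1,2,4,4): b_3=4>3, not a PF.
Total 256; non-PF = 256−125 = 131

131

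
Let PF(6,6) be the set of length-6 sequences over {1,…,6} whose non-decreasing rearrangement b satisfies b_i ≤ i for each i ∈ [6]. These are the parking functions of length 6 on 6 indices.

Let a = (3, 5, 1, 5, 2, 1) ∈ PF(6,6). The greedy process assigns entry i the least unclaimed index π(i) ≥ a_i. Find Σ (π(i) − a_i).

4

Σπ = 21 ({1..6} each once); Σa = 3+5+1+5+2+1 = 17; disp = 21−17 = 4.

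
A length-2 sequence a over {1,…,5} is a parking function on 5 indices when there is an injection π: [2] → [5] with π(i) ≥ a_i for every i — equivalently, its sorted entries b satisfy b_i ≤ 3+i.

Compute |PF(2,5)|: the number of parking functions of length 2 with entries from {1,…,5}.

24

|PF| = 4·6^1 = 4 · 6 = 24
Example (4,3) → sorted (3,4): b_i ≤ 3+i ∀i, a PF.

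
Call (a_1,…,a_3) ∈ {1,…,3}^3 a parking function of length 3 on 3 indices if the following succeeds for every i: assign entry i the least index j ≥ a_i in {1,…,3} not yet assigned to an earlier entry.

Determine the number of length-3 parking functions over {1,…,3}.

Count = (3+1−3)·(3+1)^{3−1} = 1×16 = 16 (Konheim–Weiss)
One tuple (1,2,3) → sorted (1,2,3): b_i ≤ i ∀i, a PF.

16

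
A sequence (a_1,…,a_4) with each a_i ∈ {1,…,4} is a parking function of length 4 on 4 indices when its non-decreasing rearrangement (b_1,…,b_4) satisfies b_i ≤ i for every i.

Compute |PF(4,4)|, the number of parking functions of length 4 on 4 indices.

125

#PF = (4−4+1)·(4+1)^(4−1) = 1·125 = 125
E.g. (3,2,1,2) → sorted (1,2,2,3): b_i ≤ i ∀i, a PF.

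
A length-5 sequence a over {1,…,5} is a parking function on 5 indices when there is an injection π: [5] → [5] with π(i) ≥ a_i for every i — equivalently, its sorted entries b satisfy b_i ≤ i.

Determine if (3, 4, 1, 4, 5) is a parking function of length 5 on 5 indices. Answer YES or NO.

NO

Rearranged: b = (1, 3, 4, 4, 5).
  b_1=1 ≤ 1
  b_2=3 > 2
  fails at i=2 ⇒ NO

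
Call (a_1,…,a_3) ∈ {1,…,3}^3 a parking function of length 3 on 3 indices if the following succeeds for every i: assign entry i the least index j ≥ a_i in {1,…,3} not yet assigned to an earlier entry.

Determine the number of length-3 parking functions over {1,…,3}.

#PF = (4−3)·4^(3−1) = 1 · 16 = 16 [KW]
Check (2,1,2) → sorted (1,2,2): b_i ≤ i ∀i, a PF.

16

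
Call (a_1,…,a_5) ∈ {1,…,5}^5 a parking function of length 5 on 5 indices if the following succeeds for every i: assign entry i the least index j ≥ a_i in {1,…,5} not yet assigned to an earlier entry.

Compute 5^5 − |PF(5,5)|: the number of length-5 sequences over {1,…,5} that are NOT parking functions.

1829

#PF = 1·6^4 = 1 · 1296 = 1296
One tuple (2,3,5,4,4) → sorted (2,3,4,4,5): b_1=2>1, not a PF.
5^5 − 1296 = 3125 − 1296 = 1829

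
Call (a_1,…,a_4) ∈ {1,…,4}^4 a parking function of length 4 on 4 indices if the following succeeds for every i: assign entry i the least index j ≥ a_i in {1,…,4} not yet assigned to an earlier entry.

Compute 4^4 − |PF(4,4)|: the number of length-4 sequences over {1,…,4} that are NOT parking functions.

131

#PF = (4+1−4)·(4+1)^{4−1} = 1 · 125 = 125 (Konheim–Weiss)
E.g. (2,4,4,4) → sorted (2,4,4,4): b_1=2>1, not a PF.
4^4 − 125 = 256 − 125 = 131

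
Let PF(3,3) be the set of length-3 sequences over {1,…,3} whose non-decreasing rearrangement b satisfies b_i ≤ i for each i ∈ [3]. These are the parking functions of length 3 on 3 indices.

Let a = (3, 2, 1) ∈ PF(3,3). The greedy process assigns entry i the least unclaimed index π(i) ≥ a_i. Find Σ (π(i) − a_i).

Σπ = 3·4/2 = 6 (π permutes [3]); Σa = 3+2+1 = 6; disp = 6−6 = 0.

0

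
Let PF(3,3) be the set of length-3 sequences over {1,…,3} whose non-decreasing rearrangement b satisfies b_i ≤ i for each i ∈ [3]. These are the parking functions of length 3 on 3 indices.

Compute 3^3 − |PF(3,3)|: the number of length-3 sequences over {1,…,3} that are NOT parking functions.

11

|PF| = 1·4^2 = 1×16 = 16 [KW]
Check (3,3,2) → sorted (2,3,3): b_1=2>1, not a PF.
Total 27; non-PF = 27−16 = 11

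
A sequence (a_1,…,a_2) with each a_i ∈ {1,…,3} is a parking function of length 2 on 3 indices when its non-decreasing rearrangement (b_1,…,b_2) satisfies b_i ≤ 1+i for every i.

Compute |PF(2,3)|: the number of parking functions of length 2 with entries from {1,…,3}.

8

|PF| = (3−2+1)·(3+1)^(2−1) = 2 · 4 = 8 [KW]
Example (2,3) → sorted (2,3): b_i ≤ 1+i ∀i, a PF.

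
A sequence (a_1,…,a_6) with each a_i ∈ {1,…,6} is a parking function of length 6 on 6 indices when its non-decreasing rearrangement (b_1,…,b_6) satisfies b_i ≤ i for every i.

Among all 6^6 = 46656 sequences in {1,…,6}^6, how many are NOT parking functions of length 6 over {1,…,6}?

|PF(6,6)| = 1·7^5 = 1·16807 = 16807 (Konheim–Weiss)
Check (6,4,4,6,3,5) → sorted (3,4,4,5,6,6): b_1=3>1, not a PF.
So 46656 − 16807 = 29849 fail.

29849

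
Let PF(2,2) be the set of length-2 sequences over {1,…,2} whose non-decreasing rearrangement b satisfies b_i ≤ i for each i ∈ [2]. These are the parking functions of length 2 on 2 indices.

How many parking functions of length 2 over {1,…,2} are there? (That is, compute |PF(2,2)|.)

|PF(2,2)| = (2+1−2)·(2+1)^{2−1} = 1·3 = 3 [KW]
E.g. (2,1) → sorted (1,2): b_i ≤ i ∀i, a PF.

3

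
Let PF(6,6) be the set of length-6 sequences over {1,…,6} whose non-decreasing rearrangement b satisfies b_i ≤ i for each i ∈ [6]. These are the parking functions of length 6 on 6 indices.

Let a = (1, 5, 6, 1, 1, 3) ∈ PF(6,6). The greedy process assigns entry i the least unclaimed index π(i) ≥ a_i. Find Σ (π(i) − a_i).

Σπ = 6·7/2 = 21 (π permutes [6]); Σa = 1+5+6+1+1+3 = 17; disp = 21−17 = 4.

4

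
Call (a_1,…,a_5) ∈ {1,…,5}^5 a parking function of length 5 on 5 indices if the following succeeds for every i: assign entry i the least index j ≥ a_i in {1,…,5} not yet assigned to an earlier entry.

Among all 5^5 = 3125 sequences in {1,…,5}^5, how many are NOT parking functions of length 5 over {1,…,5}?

1829

#PF = (5−5+1)·(5+1)^(5−1) = 1·1296 = 1296 (Konheim–Weiss)
Check (5,4,4,5,1) → sorted (1,4,4,5,5): b_2=4>2, not a PF.
5^5 − 1296 = 3125 − 1296 = 1829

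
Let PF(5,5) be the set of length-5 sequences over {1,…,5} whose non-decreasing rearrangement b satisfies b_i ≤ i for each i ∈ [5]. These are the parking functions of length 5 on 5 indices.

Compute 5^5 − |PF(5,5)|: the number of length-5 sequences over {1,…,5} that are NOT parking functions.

|PF(5,5)| = (6−5)·6^(5−1) = 1×1296 = 1296 (Konheim–Weiss)
Check (5,5,3,5,4) → sorted (3,4,5,5,5): b_1=3>1, not a PF.
Total 3125; non-PF = 3125−1296 = 1829

1829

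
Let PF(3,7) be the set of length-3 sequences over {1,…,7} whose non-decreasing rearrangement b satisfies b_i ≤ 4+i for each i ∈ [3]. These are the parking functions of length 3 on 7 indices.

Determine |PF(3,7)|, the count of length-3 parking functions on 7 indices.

Count = (7−3+1)·(7+1)^(3−1) = 5 · 64 = 320 (Konheim–Weiss)
Example (3,7,1) → sorted (1,3,7): b_i ≤ 4+i ∀i, a PF.

320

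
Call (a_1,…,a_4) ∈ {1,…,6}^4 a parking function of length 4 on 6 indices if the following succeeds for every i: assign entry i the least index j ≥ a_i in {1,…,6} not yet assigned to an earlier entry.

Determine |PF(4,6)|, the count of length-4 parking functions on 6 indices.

#PF = (6+1−4)·(6+1)^{4−1} = 3×343 = 1029 (Konheim–Weiss)
Check (4,5,4,1) → sorted (1,4,4,5): b_i ≤ 2+i ∀i, a PF.

1029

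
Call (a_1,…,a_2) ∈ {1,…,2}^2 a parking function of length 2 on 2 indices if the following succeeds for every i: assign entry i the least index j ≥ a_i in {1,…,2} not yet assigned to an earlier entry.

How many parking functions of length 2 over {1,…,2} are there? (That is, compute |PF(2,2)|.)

Count = 1·3^1 = 1×3 = 3 (Pollak)
Example (2,1) → sorted (1,2): b_i ≤ i ∀i, a PF.

3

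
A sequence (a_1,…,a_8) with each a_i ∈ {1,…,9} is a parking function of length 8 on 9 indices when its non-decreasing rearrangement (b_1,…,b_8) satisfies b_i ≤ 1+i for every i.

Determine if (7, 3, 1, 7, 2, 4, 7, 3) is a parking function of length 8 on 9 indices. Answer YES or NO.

YES

Order a: b = (1, 2, 3, 3, 4, 7, 7, 7).
  b_1=1 ≤ 2
  b_2=2 ≤ 3
  b_3=3 ≤ 4
  b_4=3 ≤ 5
  b_5=4 ≤ 6
  b_6=7 ≤ 7
  b_7=7 ≤ 8
  b_8=7 ≤ 9
All bounds hold ⇒ YES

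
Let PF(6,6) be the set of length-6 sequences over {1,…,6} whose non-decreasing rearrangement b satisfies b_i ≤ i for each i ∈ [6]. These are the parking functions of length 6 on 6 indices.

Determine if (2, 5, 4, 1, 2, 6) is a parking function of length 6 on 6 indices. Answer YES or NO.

Rearranged: b = (1, 2, 2, 4, 5, 6).
  b_1=1 ≤ 1
  b_2=2 ≤ 2
  b_3=2 ≤ 3
  b_4=4 ≤ 4
  b_5=5 ≤ 5
  b_6=6 ≤ 6
All bounds hold ⇒ YES

YES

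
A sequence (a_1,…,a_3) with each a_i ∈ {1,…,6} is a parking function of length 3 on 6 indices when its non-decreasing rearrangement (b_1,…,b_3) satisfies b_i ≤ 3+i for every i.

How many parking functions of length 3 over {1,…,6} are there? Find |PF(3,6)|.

196

Count = (6−3+1)·(6+1)^(3−1) = 4 · 49 = 196
Check (5,4,5) → sorted (4,5,5): b_i ≤ 3+i ∀i, a PF.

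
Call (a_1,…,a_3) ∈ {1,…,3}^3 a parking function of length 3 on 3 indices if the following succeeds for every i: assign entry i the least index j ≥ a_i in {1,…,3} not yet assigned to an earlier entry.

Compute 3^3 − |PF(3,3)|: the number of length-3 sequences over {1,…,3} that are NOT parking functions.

11

|PF(3,3)| = (4−3)·4^(3−1) = 1×16 = 16
E.g. (2,3,2) → sorted (2,2,3): b_1=2>1, not a PF.
Total 27; non-PF = 27−16 = 11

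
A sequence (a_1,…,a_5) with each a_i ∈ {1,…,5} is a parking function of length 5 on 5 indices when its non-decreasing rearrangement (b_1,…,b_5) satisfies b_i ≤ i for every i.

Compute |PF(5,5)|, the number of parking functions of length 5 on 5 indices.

1296

|PF(5,5)| = (6−5)·6^(5−1) = 1 · 1296 = 1296 (Konheim–Weiss)
E.g. (3,1,3,4,1) → sorted (1,1,3,3,4): b_i ≤ i ∀i, a PF.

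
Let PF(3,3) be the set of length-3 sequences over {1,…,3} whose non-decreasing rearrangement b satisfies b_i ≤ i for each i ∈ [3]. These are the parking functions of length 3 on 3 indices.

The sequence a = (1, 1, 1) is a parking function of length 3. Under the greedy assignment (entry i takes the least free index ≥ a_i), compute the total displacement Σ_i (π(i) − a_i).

Σπ(i) = 1+…+3 = 6; Σa = 1+1+1 = 3; disp = 6−3 = 3.

3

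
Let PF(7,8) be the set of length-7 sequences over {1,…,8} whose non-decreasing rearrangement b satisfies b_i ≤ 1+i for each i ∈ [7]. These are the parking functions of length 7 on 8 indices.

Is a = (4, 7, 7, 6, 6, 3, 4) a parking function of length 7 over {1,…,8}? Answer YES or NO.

Sorted: b = (3, 4, 4, 6, 6, 7, 7).
  b_1=3 > 2
  fails at i=1 ⇒ NO

NO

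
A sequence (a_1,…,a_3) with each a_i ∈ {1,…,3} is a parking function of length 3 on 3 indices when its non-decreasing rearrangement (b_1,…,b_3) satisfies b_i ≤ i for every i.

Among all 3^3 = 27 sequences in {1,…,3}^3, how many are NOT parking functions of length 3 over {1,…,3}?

11

Count = 1·4^2 = 1·16 = 16
One tuple (2,3,3) → sorted (2,3,3): b_1=2>1, not a PF.
3^3 − 16 = 27 − 16 = 11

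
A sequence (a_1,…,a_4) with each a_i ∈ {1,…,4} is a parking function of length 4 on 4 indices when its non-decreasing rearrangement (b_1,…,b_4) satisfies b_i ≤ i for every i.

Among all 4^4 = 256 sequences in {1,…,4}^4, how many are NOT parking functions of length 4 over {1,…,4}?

Count = 1·5^3 = 1 · 125 = 125 (Konheim–Weiss)
E.g. (2,2,4,4) → sorted (2,2,4,4): b_1=2>1, not a PF.
4^4 − 125 = 256 − 125 = 131

131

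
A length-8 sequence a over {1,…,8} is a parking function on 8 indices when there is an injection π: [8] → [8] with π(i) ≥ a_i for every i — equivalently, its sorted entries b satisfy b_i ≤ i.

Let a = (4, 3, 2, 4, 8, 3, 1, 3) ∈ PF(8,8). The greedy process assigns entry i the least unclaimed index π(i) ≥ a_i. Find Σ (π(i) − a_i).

8

Σπ(i) = 1+…+8 = 36; Σa = 4+3+2+4+8+3+1+3 = 28; disp = 36−28 = 8.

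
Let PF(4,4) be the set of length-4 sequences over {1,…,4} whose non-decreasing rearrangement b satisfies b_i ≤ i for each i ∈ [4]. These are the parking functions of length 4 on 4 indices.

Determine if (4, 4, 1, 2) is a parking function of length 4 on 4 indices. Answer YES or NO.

Sorted: b = (1, 2, 4, 4).
  b_1=1 ≤ 1
  b_2=2 ≤ 2
  b_3=4 > 3
  fails at i=3 ⇒ NO

NO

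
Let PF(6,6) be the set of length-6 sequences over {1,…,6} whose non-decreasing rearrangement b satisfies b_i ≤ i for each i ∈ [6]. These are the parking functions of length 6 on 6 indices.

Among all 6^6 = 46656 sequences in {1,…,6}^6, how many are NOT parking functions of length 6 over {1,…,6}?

29849

#PF = (6+1−6)·(6+1)^{6−1} = 1×16807 = 16807 [KW]
One tuple (4,3,6,5,5,5) → sorted (3,4,5,5,5,6): b_1=3>1, not a PF.
6^6 − 16807 = 46656 − 16807 = 29849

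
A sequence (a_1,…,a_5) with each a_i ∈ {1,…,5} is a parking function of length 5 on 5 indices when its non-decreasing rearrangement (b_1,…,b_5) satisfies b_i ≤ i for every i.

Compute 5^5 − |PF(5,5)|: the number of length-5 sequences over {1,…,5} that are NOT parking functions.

1829

#PF = 1·6^4 = 1·1296 = 1296 [KW]
Example (5,4,3,2,5) → sorted (2,3,4,5,5): b_1=2>1, not a PF.
So 3125 − 1296 = 1829 fail.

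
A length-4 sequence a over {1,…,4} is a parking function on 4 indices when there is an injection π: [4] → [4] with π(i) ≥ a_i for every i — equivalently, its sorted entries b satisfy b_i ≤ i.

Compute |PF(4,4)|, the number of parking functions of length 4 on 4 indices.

|PF(4,4)| = 1·5^3 = 1 · 125 = 125 [KW]
Example (1,4,1,2) → sorted (1,1,2,4): b_i ≤ i ∀i, a PF.

125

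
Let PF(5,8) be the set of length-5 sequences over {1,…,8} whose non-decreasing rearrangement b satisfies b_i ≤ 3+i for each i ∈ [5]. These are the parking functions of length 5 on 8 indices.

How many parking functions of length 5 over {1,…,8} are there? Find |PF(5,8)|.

26244

|PF(5,8)| = (8+1−5)·(8+1)^{5−1} = 4 · 6561 = 26244 (Pollak)
One tuple (5,4,3,5,6) → sorted (3,4,5,5,6): b_i ≤ 3+i ∀i, a PF.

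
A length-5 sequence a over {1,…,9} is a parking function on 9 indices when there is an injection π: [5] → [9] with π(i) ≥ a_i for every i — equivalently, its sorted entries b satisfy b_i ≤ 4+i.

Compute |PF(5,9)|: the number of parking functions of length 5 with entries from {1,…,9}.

50000

Count = 5·10^4 = 5·10000 = 50000 (Pollak)
One tuple (5,8,7,3,5) → sorted (3,5,5,7,8): b_i ≤ 4+i ∀i, a PF.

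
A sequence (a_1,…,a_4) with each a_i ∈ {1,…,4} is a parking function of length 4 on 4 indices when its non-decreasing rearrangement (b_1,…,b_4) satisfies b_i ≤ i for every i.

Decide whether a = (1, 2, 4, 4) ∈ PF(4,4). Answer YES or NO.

Order a: b = (1, 2, 4, 4).
  b_1=1 ≤ 1
  b_2=2 ≤ 2
  b_3=4 > 3
  fails at i=3 ⇒ NO

NO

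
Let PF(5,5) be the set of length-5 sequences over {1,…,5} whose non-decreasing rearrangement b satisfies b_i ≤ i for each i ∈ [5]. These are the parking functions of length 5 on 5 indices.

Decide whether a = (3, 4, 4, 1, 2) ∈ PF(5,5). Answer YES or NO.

Rearranged: b = (1, 2, 3, 4, 4).
  b_1=1 ≤ 1
  b_2=2 ≤ 2
  b_3=3 ≤ 3
  b_4=4 ≤ 4
  b_5=4 ≤ 5
All bounds hold ⇒ YES

YES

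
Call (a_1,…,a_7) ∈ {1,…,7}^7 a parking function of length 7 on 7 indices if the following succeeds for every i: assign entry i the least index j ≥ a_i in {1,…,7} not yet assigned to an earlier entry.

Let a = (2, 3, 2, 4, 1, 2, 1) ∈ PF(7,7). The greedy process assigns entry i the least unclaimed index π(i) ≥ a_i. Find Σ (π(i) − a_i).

Σπ = 28 ({1..7} each once); Σa = 2+3+2+4+1+2+1 = 15; disp = 28−15 = 13.

13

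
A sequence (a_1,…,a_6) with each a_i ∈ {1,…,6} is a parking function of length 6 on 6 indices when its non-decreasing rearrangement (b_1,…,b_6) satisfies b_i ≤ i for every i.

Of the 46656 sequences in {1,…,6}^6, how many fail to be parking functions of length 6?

29849

#PF = (6+1−6)·(6+1)^{6−1} = 1·16807 = 16807 (Pollak)
Example (6,1,6,6,6,4) → sorted (1,4,6,6,6,6): b_2=4>2, not a PF.
Total 46656; non-PF = 46656−16807 = 29849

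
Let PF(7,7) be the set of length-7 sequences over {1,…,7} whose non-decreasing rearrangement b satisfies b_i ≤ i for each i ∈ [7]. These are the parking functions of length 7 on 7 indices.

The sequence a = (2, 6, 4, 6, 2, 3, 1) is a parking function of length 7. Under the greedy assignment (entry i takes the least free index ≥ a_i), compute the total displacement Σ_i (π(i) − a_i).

Σπ = 7·8/2 = 28 (π permutes [7]); Σa = 2+6+4+6+2+3+1 = 24; disp = 28−24 = 4.

4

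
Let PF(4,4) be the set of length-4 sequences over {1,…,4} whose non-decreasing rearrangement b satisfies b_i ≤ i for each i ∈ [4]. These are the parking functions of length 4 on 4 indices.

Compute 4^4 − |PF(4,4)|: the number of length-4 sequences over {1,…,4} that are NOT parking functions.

131

|PF(4,4)| = 1·5^3 = 1·125 = 125 (Pollak)
One tuple (2,4,3,4) → sorted (2,3,4,4): b_1=2>1, not a PF.
4^4 − 125 = 256 − 125 = 131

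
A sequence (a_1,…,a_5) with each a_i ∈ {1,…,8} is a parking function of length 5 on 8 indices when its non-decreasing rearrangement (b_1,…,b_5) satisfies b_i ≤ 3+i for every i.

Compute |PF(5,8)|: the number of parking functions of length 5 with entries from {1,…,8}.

|PF| = (8−5+1)·(8+1)^(5−1) = 4·6561 = 26244 [KW]
Example (3,8,1,2,1) → sorted (1,1,2,3,8): b_i ≤ 3+i ∀i, a PF.

26244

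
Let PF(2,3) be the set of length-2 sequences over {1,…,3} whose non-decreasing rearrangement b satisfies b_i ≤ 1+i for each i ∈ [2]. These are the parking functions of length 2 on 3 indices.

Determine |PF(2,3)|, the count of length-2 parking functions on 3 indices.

#PF = (3−2+1)·(3+1)^(2−1) = 2·4 = 8 (Pollak)
E.g. (3,1) → sorted (1,3): b_i ≤ 1+i ∀i, a PF.

8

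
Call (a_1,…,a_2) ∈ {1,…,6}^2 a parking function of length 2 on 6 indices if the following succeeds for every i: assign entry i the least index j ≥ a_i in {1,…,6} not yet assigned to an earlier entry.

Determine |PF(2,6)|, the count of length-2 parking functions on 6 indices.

#PF = (6−2+1)·(6+1)^(2−1) = 5×7 = 35 (Konheim–Weiss)
E.g. (1,2) → sorted (1,2): b_i ≤ 4+i ∀i, a PF.

35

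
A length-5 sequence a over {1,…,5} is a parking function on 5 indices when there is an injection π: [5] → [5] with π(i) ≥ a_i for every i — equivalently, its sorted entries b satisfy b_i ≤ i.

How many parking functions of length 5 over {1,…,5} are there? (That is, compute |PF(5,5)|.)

|PF(5,5)| = (5−5+1)·(5+1)^(5−1) = 1 · 1296 = 1296
Example (1,2,3,4,3) → sorted (1,2,3,3,4): b_i ≤ i ∀i, a PF.

1296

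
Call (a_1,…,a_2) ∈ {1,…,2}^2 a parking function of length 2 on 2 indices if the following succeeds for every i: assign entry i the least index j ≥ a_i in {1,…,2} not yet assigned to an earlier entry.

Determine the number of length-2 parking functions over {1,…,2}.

|PF(2,2)| = (3−2)·3^(2−1) = 1·3 = 3 [KW]
E.g. (2,1) → sorted (1,2): b_i ≤ i ∀i, a PF.

3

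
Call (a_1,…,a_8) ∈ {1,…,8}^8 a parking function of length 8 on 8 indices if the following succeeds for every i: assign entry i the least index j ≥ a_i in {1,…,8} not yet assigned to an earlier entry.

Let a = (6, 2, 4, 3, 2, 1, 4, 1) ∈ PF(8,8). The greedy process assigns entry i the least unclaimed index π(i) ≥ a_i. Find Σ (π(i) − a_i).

13

Σπ(i) = 1+…+8 = 36; Σa = 6+2+4+3+2+1+4+1 = 23; disp = 36−23 = 13.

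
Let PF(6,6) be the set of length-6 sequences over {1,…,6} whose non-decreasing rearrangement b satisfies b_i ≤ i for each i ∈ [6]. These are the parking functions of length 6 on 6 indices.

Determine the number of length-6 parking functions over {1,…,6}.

16807

|PF(6,6)| = (6+1−6)·(6+1)^{6−1} = 1·16807 = 16807 (Konheim–Weiss)
Example (6,1,3,5,2,3) → sorted (1,2,3,3,5,6): b_i ≤ i ∀i, a PF.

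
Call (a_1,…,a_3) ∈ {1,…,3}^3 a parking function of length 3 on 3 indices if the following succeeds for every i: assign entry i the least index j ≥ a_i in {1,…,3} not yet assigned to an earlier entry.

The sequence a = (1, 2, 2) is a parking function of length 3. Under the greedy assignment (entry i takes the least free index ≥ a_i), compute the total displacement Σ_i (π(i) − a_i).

Σπ(i) = 1+…+3 = 6; Σa = 1+2+2 = 5; disp = 6−5 = 1.

1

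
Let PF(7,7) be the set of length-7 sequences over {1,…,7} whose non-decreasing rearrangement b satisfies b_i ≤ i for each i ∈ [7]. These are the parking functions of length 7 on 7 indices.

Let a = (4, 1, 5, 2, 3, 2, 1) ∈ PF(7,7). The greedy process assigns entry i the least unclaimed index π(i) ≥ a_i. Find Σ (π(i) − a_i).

10

Σπ = 7·8/2 = 28 (π permutes [7]); Σa = 4+1+5+2+3+2+1 = 18; disp = 28−18 = 10.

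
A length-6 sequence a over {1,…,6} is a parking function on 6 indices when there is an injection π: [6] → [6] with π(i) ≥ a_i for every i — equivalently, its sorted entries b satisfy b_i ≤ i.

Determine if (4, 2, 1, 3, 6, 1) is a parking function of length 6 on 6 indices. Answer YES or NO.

YES

Rearranged: b = (1, 1, 2, 3, 4, 6).
  b_1=1 ≤ 1
  b_2=1 ≤ 2
  b_3=2 ≤ 3
  b_4=3 ≤ 4
  b_5=4 ≤ 5
  b_6=6 ≤ 6
All bounds hold ⇒ YES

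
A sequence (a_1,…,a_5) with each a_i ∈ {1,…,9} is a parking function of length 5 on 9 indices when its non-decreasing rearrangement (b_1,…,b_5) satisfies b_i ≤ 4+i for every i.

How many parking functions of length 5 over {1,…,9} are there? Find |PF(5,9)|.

|PF(5,9)| = (9+1−5)·(9+1)^{5−1} = 5 · 10000 = 50000 (Konheim–Weiss)
Check (6,1,8,6,9) → sorted (1,6,6,8,9): b_i ≤ 4+i ∀i, a PF.

50000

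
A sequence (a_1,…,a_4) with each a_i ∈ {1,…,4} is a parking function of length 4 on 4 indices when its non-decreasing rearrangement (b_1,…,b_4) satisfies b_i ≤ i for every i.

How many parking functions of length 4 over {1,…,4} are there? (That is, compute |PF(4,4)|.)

Count = (5−4)·5^(4−1) = 1·125 = 125 (Konheim–Weiss)
One tuple (1,3,1,2) → sorted (1,1,2,3): b_i ≤ i ∀i, a PF.

125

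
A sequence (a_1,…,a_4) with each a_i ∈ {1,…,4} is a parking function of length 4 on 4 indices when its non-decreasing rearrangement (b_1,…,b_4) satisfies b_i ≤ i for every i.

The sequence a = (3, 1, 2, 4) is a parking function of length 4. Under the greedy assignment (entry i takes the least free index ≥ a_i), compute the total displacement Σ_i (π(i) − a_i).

0

Σπ(i) = 1+…+4 = 10; Σa = 3+1+2+4 = 10; disp = 10−10 = 0.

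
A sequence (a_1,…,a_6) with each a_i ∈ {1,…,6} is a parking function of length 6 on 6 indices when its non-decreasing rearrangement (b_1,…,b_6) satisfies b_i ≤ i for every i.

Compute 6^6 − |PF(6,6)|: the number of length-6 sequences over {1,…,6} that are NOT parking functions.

Count = (6+1−6)·(6+1)^{6−1} = 1×16807 = 16807 (Konheim–Weiss)
One tuple (3,5,6,1,1,5) → sorted (1,1,3,5,5,6): b_4=5>4, not a PF.
6^6 − 16807 = 46656 − 16807 = 29849

29849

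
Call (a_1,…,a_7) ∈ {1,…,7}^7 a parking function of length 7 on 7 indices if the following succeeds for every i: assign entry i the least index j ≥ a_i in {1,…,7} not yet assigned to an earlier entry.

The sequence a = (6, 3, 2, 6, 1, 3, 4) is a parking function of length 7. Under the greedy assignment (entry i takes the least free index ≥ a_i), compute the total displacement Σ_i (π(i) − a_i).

3

Σπ(i) = 1+…+7 = 28; Σa = 6+3+2+6+1+3+4 = 25; disp = 28−25 = 3.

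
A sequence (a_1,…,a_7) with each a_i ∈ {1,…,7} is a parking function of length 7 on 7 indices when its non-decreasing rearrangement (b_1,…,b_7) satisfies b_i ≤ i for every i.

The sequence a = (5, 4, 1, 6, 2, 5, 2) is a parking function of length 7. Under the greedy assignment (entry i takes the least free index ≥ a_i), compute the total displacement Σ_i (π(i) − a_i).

3

Σπ(i) = 1+…+7 = 28; Σa = 5+4+1+6+2+5+2 = 25; disp = 28−25 = 3.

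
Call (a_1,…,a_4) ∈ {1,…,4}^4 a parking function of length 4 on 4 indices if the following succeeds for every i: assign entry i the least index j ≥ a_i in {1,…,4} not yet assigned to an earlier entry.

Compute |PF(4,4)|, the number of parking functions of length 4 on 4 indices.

|PF| = (4−4+1)·(4+1)^(4−1) = 1×125 = 125 (Pollak)
One tuple (3,1,1,2) → sorted (1,1,2,3): b_i ≤ i ∀i, a PF.

125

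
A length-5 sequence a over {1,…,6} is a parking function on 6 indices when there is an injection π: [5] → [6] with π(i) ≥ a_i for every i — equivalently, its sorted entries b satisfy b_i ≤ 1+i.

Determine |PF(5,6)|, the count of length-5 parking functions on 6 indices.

Count = (7−5)·7^(5−1) = 2×2401 = 4802 (Pollak)
Example (4,5,2,3,4) → sorted (2,3,4,4,5): b_i ≤ 1+i ∀i, a PF.

4802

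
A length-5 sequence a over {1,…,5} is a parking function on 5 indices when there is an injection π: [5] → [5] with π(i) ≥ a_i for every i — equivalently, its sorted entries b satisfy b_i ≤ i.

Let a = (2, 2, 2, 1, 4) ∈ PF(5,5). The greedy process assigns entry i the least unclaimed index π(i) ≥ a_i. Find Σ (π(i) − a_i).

Σπ = 5·6/2 = 15 (π permutes [5]); Σa = 2+2+2+1+4 = 11; disp = 15−11 = 4.

4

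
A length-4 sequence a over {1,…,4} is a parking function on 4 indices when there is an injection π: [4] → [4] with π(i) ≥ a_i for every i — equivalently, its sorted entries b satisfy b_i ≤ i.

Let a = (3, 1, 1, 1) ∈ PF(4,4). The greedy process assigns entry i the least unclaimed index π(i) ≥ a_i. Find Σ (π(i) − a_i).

4

Σπ = 4·5/2 = 10 (π permutes [4]); Σa = 3+1+1+1 = 6; disp = 10−6 = 4.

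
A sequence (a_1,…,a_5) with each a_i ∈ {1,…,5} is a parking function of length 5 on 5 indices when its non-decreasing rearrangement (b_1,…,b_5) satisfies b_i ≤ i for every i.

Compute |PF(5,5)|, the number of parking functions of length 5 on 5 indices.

1296

#PF = (5−5+1)·(5+1)^(5−1) = 1·1296 = 1296 [KW]
One tuple (1,3,4,2,3) → sorted (1,2,3,3,4): b_i ≤ i ∀i, a PF.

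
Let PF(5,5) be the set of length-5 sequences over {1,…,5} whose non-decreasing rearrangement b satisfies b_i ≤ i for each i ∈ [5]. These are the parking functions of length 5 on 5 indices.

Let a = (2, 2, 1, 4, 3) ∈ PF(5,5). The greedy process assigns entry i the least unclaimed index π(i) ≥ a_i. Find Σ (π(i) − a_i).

Σπ = 15 ({1..5} each once); Σa = 2+2+1+4+3 = 12; disp = 15−12 = 3.

3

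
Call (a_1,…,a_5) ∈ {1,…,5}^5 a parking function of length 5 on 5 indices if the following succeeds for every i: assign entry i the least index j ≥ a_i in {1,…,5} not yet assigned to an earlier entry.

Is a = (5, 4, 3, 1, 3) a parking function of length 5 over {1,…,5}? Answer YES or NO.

Order a: b = (1, 3, 3, 4, 5).
  b_1=1 ≤ 1
  b_2=3 > 2
  fails at i=2 ⇒ NO

NO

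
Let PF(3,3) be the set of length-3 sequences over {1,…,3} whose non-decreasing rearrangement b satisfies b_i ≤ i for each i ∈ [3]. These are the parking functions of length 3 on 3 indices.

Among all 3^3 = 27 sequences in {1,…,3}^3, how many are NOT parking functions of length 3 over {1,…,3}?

Count = (3−3+1)·(3+1)^(3−1) = 1×16 = 16 (Pollak)
Check (2,3,2) → sorted (2,2,3): b_1=2>1, not a PF.
3^3 − 16 = 27 − 16 = 11

11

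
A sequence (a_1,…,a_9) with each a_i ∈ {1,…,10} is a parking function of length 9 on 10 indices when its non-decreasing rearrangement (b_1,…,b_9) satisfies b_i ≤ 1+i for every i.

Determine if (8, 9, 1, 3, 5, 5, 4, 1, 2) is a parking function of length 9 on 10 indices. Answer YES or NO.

Sorted: b = (1, 1, 2, 3, 4, 5, 5, 8, 9).
  b_1=1 ≤ 2
  b_2=1 ≤ 3
  b_3=2 ≤ 4
  b_4=3 ≤ 5
  b_5=4 ≤ 6
  b_6=5 ≤ 7
  b_7=5 ≤ 8
  b_8=8 ≤ 9
  b_9=9 ≤ 10
All bounds hold ⇒ YES

YES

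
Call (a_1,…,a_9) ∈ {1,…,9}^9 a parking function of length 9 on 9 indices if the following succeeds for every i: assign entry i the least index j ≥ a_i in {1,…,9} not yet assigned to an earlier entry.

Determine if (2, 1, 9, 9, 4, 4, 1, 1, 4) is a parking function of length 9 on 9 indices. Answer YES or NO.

Order a: b = (1, 1, 1, 2, 4, 4, 4, 9, 9).
  b_1=1 ≤ 1
  b_2=1 ≤ 2
  b_3=1 ≤ 3
  b_4=2 ≤ 4
  b_5=4 ≤ 5
  b_6=4 ≤ 6
  b_7=4 ≤ 7
  b_8=9 > 8
  fails at i=8 ⇒ NO

NO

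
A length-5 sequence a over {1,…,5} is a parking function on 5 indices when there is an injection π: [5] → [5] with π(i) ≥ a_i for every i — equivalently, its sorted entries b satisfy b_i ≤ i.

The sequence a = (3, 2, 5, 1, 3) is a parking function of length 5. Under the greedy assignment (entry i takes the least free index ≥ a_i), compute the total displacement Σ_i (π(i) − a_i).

Σπ = 15 ({1..5} each once); Σa = 3+2+5+1+3 = 14; disp = 15−14 = 1.

1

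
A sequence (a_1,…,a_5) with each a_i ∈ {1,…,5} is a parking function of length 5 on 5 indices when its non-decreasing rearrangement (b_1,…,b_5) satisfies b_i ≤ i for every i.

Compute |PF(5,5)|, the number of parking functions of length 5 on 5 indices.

|PF(5,5)| = (5+1−5)·(5+1)^{5−1} = 1 · 1296 = 1296 (Pollak)
E.g. (2,5,1,2,4) → sorted (1,2,2,4,5): b_i ≤ i ∀i, a PF.

1296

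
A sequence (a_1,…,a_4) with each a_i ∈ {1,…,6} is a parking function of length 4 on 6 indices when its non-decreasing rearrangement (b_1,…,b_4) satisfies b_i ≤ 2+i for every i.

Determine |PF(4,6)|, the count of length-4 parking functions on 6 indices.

1029

Count = (6−4+1)·(6+1)^(4−1) = 3 · 343 = 1029 (Pollak)
Example (6,5,2,2) → sorted (2,2,5,6): b_i ≤ 2+i ∀i, a PF.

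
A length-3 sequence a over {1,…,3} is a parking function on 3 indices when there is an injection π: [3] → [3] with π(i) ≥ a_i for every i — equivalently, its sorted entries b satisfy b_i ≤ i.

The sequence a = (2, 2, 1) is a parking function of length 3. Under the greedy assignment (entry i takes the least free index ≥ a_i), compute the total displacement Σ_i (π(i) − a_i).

1

Σπ = 3·4/2 = 6 (π permutes [3]); Σa = 2+2+1 = 5; disp = 6−5 = 1.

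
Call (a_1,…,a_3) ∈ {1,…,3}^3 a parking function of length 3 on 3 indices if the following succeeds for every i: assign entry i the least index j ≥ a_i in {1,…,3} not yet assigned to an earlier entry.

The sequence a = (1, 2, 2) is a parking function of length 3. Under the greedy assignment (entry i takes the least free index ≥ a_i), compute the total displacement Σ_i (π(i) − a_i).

1

Σπ = 6 ({1..3} each once); Σa = 1+2+2 = 5; disp = 6−5 = 1.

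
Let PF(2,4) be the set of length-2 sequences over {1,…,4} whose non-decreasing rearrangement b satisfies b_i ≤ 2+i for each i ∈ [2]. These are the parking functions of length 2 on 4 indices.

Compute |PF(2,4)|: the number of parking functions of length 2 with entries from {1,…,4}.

#PF = (5−2)·5^(2−1) = 3×5 = 15 [KW]
E.g. (3,1) → sorted (1,3): b_i ≤ 2+i ∀i, a PF.

15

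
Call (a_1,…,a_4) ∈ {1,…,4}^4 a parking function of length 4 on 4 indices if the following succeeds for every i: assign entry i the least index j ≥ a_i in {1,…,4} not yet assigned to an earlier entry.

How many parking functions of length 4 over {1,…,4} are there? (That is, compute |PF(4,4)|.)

125

#PF = (4+1−4)·(4+1)^{4−1} = 1 · 125 = 125 (Pollak)
E.g. (1,4,1,3) → sorted (1,1,3,4): b_i ≤ i ∀i, a PF.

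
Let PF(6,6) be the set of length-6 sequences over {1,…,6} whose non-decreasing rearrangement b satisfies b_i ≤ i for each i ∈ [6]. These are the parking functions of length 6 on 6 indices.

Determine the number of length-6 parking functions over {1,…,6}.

Count = (6−6+1)·(6+1)^(6−1) = 1·16807 = 16807 (Pollak)
One tuple (3,3,5,1,1,1) → sorted (1,1,1,3,3,5): b_i ≤ i ∀i, a PF.

16807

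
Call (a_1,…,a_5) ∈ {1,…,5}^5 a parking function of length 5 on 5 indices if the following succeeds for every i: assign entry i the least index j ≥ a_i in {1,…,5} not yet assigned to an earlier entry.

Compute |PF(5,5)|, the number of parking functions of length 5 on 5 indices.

1296

#PF = (5−5+1)·(5+1)^(5−1) = 1×1296 = 1296 [KW]
Example (2,5,4,1,2) → sorted (1,2,2,4,5): b_i ≤ i ∀i, a PF.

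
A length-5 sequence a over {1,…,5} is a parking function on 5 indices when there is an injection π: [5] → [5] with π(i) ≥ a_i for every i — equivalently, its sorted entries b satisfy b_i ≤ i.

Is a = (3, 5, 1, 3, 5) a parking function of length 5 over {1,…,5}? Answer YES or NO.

Rearranged: b = (1, 3, 3, 5, 5).
  b_1=1 ≤ 1
  b_2=3 > 2
  fails at i=2 ⇒ NO

NO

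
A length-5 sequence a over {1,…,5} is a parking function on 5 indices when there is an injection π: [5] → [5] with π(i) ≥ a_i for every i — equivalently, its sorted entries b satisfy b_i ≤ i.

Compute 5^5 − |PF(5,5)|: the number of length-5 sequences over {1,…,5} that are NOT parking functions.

1829

|PF| = (5−5+1)·(5+1)^(5−1) = 1·1296 = 1296 [KW]
One tuple (5,3,5,2,5) → sorted (2,3,5,5,5): b_1=2>1, not a PF.
5^5 − 1296 = 3125 − 1296 = 1829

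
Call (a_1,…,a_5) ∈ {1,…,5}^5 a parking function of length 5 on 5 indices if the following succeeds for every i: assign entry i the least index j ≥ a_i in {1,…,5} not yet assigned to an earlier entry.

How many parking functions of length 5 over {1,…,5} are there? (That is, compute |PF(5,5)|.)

#PF = (6−5)·6^(5−1) = 1×1296 = 1296
Example (3,3,1,3,1) → sorted (1,1,3,3,3): b_i ≤ i ∀i, a PF.

1296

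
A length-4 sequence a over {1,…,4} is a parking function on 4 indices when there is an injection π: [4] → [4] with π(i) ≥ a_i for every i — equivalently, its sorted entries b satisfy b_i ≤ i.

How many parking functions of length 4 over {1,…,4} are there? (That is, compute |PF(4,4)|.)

125

Count = 1·5^3 = 1×125 = 125
One tuple (3,2,1,1) → sorted (1,1,2,3): b_i ≤ i ∀i, a PF.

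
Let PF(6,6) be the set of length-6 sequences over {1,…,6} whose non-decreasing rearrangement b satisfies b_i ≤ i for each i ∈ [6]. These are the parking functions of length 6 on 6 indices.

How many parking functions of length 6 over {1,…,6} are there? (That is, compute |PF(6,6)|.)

#PF = (7−6)·7^(6−1) = 1·16807 = 16807 (Konheim–Weiss)
Check (1,2,1,3,6,5) → sorted (1,1,2,3,5,6): b_i ≤ i ∀i, a PF.

16807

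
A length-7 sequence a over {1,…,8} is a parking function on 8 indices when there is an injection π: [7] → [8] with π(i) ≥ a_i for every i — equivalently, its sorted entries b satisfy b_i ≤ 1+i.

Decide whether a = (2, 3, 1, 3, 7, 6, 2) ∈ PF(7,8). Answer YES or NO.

YES

Sorted: b = (1, 2, 2, 3, 3, 6, 7).
  b_1=1 ≤ 2
  b_2=2 ≤ 3
  b_3=2 ≤ 4
  b_4=3 ≤ 5
  b_5=3 ≤ 6
  b_6=6 ≤ 7
  b_7=7 ≤ 8
All bounds hold ⇒ YES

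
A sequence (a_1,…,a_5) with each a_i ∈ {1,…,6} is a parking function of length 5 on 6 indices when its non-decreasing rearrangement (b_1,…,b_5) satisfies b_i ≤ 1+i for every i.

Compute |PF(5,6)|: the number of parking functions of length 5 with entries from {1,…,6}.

4802

|PF(5,6)| = 2·7^4 = 2 · 2401 = 4802 (Konheim–Weiss)
One tuple (6,1,1,5,4) → sorted (1,1,4,5,6): b_i ≤ 1+i ∀i, a PF.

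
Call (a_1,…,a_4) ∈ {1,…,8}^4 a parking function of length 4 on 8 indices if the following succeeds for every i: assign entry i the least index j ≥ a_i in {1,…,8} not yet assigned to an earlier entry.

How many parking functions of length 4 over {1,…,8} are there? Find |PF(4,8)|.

|PF| = (8+1−4)·(8+1)^{4−1} = 5×729 = 3645 (Konheim–Weiss)
E.g. (6,3,2,6) → sorted (2,3,6,6): b_i ≤ 4+i ∀i, a PF.

3645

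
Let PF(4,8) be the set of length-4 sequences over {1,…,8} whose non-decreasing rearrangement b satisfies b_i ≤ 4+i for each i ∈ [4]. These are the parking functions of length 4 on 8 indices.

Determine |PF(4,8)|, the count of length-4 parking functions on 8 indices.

#PF = (8−4+1)·(8+1)^(4−1) = 5·729 = 3645
One tuple (5,3,8,4) → sorted (3,4,5,8): b_i ≤ 4+i ∀i, a PF.

3645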